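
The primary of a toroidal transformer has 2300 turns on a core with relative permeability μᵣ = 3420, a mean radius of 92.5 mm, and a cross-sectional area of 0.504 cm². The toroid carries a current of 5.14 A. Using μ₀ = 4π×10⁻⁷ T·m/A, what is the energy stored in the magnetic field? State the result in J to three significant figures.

U ≈ 26.0 J

L = μ₀μᵣN²A/(2πR) = (4π×10⁻⁷)(3420)(2300)²(5.040×10^-5)/(2π×9.250×10^-2) = 1.972 H.
U = ½LI² = ½(1.972)(5.14)² = 26.04 J.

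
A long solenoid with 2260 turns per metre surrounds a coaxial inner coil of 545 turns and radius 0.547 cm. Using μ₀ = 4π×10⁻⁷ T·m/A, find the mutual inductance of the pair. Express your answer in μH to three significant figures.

The outer solenoid produces a uniform field B₁ = μ₀n₁I₁ across the inner coil,
so the flux linkage is N₂Φ = N₂B₁A₂ = μ₀n₁N₂A₂·I₁, giving M = μ₀n₁N₂A₂.
A₂ = πr² = π(5.470×10^-3 m)² = 9.400×10^-5 m².
M = (4π×10⁻⁷)(2260)(545)(9.400×10^-5) = 1.4549×10^-4 H.

M ≈ 145 μH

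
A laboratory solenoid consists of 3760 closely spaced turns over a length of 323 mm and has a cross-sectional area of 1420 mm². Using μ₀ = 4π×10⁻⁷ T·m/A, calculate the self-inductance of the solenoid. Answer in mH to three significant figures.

A = 1420 mm² = 1.420×10^-3 m².
For a long solenoid, L = μ₀N²A/ℓ.
L = (4π×10⁻⁷)(3760)²(1.420×10^-3)/(0.323 m) = 7.810×10^-2 H.

L ≈ 78.1 mH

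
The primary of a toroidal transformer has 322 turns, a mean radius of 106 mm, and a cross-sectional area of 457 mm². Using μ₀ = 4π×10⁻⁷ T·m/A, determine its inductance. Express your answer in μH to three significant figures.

L ≈ 89.4 μH

For a thin toroid, L = μ₀N²A/(2πR).
L = (4π×10⁻⁷)(322)²(4.570×10^-4) / (2π×0.106 m) = 8.940×10^-5 H.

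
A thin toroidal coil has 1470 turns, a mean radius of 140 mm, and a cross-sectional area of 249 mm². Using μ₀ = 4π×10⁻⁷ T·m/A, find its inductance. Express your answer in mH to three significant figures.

L ≈ 0.769 mH

For a thin toroid, L = μ₀N²A/(2πR).
L = (4π×10⁻⁷)(1470)²(2.490×10^-4) / (2π×0.14 m) = 7.687×10^-4 H.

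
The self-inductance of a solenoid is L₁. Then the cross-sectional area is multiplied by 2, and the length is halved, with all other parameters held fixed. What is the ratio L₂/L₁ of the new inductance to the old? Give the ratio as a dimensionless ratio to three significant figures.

L₂/L₁ = 4.00

For a solenoid, L ∝ μᵣN²A/ℓ.
L₂/L₁ = (2) × (0.5)^-1 = 4.00.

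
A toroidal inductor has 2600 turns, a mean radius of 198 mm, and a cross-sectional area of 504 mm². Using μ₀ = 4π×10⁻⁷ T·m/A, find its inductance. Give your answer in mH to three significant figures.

L ≈ 3.44 mH

For a thin toroid, L = μ₀N²A/(2πR).
L = (4π×10⁻⁷)(2600)²(5.040×10^-4) / (2π×0.198 m) = 3.441×10^-3 H.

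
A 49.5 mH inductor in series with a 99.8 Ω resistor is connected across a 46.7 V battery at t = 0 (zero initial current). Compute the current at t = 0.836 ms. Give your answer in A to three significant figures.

I ≈ 0.381 A

τ = L/R = 4.950×10^-2/99.8 = 4.960×10^-4 s; final current I_∞ = ε/R = 46.7/99.8 = 0.4679 A.
I(t) = I_∞(1 − e^(−t/τ)) with t/τ = 1.686.
I = (0.4679)(1 − e^(−1.686)) = 0.3812 A.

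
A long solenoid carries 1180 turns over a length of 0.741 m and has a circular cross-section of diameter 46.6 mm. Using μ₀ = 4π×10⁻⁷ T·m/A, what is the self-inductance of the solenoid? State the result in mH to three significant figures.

A = π(d/2)² = π(2.330×10^-2 m)² = 1.706×10^-3 m².
For a long solenoid, L = μ₀N²A/ℓ.
L = (4π×10⁻⁷)(1180)²(1.706×10^-3)/(0.741 m) = 4.027×10^-3 H.

L ≈ 4.03 mH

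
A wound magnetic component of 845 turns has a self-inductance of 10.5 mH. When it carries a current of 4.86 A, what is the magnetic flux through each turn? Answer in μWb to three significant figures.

Φ_B ≈ 60.4 μWb

From L = NΦ_B/I, the flux per turn is Φ_B = LI/N.
Φ_B = (1.050×10^-2 H)(4.86 A)/845 = 6.039×10^-5 Wb.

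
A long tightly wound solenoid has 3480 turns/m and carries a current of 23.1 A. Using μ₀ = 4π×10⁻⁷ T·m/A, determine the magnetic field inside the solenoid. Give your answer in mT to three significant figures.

B ≈ 101 mT

Inside a long solenoid, B = μ₀nI.
B = (4π×10⁻⁷)(3.480×10^3 m⁻¹)(23.1 A) = 0.101 T.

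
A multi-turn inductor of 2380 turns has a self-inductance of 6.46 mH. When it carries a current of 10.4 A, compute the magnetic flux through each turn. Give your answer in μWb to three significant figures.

Φ_B ≈ 28.2 μWb

From L = NΦ_B/I, the flux per turn is Φ_B = LI/N.
Φ_B = (6.460×10^-3 H)(10.4 A)/2380 = 2.823×10^-5 Wb.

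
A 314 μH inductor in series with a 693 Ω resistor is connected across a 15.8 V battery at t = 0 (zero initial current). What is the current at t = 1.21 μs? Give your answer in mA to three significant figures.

τ = L/R = 3.140×10^-4/693 = 4.531×10^-7 s; final current I_∞ = ε/R = 15.8/693 = 2.280×10^-2 A.
I(t) = I_∞(1 − e^(−t/τ)) with t/τ = 2.670.
I = (2.280×10^-2)(1 − e^(−2.670)) = 2.122×10^-2 A.

I ≈ 21.2 mA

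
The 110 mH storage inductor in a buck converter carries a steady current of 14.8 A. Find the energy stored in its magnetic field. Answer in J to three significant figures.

U ≈ 12.0 J

Stored magnetic energy: U = ½LI².
U = ½(0.11 H)(14.8 A)² = 12.047 J.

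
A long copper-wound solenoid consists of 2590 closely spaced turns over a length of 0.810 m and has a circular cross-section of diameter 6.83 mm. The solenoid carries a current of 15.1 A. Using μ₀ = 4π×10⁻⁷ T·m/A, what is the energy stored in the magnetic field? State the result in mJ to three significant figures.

A = π(d/2)² = π(3.415×10^-3 m)² = 3.664×10^-5 m².
L = μ₀N²A/ℓ = (4π×10⁻⁷)(2590)²(3.664×10^-5)/(0.81) = 3.813×10^-4 H.
U = ½LI² = ½(3.813×10^-4)(15.1)² = 4.347×10^-2 J.

U ≈ 43.5 mJ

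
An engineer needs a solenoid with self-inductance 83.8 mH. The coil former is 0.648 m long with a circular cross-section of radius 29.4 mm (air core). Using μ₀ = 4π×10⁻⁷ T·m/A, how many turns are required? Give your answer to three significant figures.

N ≈ 3990 turns

A = πr² = π(2.940×10^-2 m)² = 2.715×10^-3 m².
From L = μ₀N²A/ℓ, N = √(Lℓ / (μ₀A)).
N = √[(8.380×10^-2)(0.648) / ((4π×10⁻⁷)×2.715×10^-3)] = √(1.591×10^7) ≈ 3989.2.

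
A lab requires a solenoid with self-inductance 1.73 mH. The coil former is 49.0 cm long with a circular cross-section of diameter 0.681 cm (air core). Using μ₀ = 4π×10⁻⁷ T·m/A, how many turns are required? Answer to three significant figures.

N ≈ 4300 turns

A = π(d/2)² = π(3.405×10^-3 m)² = 3.642×10^-5 m².
From L = μ₀N²A/ℓ, N = √(Lℓ / (μ₀A)).
N = √[(1.730×10^-3)(0.49) / ((4π×10⁻⁷)×3.642×10^-5)] = √(1.852×10^7) ≈ 4303.5.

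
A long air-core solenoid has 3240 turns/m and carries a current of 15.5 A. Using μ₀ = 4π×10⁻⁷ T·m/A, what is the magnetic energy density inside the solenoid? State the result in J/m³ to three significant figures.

u ≈ 1580 J/m³

B = μ₀nI = (4π×10⁻⁷)(3.240×10^3)(15.5) = 6.311×10^-2 T.
u = B²/(2μ₀) = (6.311×10^-2)²/(2×4π×10⁻⁷) = 1.5846×10^3 J/m³.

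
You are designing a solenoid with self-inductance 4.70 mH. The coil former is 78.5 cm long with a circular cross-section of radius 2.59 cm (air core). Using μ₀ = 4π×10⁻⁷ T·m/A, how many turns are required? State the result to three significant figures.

A = πr² = π(2.590×10^-2 m)² = 2.107×10^-3 m².
From L = μ₀N²A/ℓ, N = √(Lℓ / (μ₀A)).
N = √[(4.700×10^-3)(0.785) / ((4π×10⁻⁷)×2.107×10^-3)] = √(1.393×10^6) ≈ 1180.3.

N ≈ 1180 turns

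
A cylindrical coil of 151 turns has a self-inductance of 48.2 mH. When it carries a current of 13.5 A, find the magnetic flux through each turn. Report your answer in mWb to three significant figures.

Φ_B ≈ 4.31 mWb

From L = NΦ_B/I, the flux per turn is Φ_B = LI/N.
Φ_B = (4.820×10^-2 H)(13.5 A)/151 = 4.309×10^-3 Wb.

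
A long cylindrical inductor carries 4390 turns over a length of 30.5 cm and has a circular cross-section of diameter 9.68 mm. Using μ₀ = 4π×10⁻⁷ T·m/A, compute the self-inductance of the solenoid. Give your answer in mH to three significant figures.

A = π(d/2)² = π(4.840×10^-3 m)² = 7.359×10^-5 m².
For a long solenoid, L = μ₀N²A/ℓ.
L = (4π×10⁻⁷)(4390)²(7.359×10^-5)/(0.305 m) = 5.844×10^-3 H.

L ≈ 5.84 mH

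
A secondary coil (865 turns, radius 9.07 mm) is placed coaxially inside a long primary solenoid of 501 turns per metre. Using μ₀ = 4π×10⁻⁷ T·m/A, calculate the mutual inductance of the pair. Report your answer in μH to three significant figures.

The outer solenoid produces a uniform field B₁ = μ₀n₁I₁ across the inner coil,
so the flux linkage is N₂Φ = N₂B₁A₂ = μ₀n₁N₂A₂·I₁, giving M = μ₀n₁N₂A₂.
A₂ = πr² = π(9.070×10^-3 m)² = 2.584×10^-4 m².
M = (4π×10⁻⁷)(501)(865)(2.584×10^-4) = 1.407×10^-4 H.

M ≈ 141 μH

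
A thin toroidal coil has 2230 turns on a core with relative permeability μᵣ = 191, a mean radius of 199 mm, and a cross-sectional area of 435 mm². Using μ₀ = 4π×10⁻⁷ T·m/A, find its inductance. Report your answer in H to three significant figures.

For a thin toroid, L = μ₀μᵣN²A/(2πR).
L = (4π×10⁻⁷)(191)(2230)²(4.350×10^-4) / (2π×0.199 m) = 0.4152 H.

L ≈ 0.415 H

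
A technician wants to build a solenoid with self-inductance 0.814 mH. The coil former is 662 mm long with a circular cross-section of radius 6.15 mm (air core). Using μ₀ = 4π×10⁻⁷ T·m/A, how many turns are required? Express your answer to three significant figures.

A = πr² = π(6.150×10^-3 m)² = 1.188×10^-4 m².
From L = μ₀N²A/ℓ, N = √(Lℓ / (μ₀A)).
N = √[(8.140×10^-4)(0.662) / ((4π×10⁻⁷)×1.188×10^-4)] = √(3.609×10^6) ≈ 1899.7.

N ≈ 1900 turns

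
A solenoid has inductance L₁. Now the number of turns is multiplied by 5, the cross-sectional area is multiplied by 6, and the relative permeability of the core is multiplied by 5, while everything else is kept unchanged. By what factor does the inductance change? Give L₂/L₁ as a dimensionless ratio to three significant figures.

For a solenoid, L ∝ μᵣN²A/ℓ.
L₂/L₁ = (5)^2 × (6) × (5) = 750.

L₂/L₁ = 750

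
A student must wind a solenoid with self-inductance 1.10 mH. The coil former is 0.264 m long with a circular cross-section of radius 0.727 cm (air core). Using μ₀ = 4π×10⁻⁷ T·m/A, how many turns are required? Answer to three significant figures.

N ≈ 1180 turns

A = πr² = π(7.270×10^-3 m)² = 1.660×10^-4 m².
From L = μ₀N²A/ℓ, N = √(Lℓ / (μ₀A)).
N = √[(1.100×10^-3)(0.264) / ((4π×10⁻⁷)×1.660×10^-4)] = √(1.392×10^6) ≈ 1179.7.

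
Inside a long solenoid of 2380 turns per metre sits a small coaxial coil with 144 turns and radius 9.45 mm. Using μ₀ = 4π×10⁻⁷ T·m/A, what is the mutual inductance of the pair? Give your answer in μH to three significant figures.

M ≈ 121 μH

The outer solenoid produces a uniform field B₁ = μ₀n₁I₁ across the inner coil,
so the flux linkage is N₂Φ = N₂B₁A₂ = μ₀n₁N₂A₂·I₁, giving M = μ₀n₁N₂A₂.
A₂ = πr² = π(9.450×10^-3 m)² = 2.806×10^-4 m².
M = (4π×10⁻⁷)(2380)(144)(2.806×10^-4) = 1.208×10^-4 H.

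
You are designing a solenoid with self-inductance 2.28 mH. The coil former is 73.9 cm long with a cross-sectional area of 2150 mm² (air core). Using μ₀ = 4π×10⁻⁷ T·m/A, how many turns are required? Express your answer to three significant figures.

N ≈ 790 turns

A = 2150 mm² = 2.150×10^-3 m².
From L = μ₀N²A/ℓ, N = √(Lℓ / (μ₀A)).
N = √[(2.280×10^-3)(0.739) / ((4π×10⁻⁷)×2.150×10^-3)] = √(6.236×10^5) ≈ 789.7.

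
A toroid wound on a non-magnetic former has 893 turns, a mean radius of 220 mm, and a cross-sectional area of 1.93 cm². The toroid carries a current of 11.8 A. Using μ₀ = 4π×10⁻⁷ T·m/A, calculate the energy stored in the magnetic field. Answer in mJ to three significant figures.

U ≈ 9.74 mJ

L = μ₀N²A/(2πR) = (4π×10⁻⁷)(893)²(1.930×10^-4)/(2π×0.22) = 1.399×10^-4 H.
U = ½LI² = ½(1.399×10^-4)(11.8)² = 9.741×10^-3 J.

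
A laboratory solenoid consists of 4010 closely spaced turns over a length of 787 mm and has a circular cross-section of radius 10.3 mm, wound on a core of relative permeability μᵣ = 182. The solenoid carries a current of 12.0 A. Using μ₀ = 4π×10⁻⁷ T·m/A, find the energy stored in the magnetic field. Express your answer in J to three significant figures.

A = πr² = π(1.030×10^-2 m)² = 3.333×10^-4 m².
L = μ₀μᵣN²A/ℓ = (4π×10⁻⁷)(182)(4010)²(3.333×10^-4)/(0.787) = 1.557 H.
U = ½LI² = ½(1.557)(12.0)² = 112.1 J.

U ≈ 112 J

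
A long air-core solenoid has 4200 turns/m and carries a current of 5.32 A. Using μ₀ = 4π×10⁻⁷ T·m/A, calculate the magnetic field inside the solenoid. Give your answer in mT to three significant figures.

B ≈ 28.1 mT

Inside a long solenoid, B = μ₀nI.
B = (4π×10⁻⁷)(4.200×10^3 m⁻¹)(5.32 A) = 2.808×10^-2 T.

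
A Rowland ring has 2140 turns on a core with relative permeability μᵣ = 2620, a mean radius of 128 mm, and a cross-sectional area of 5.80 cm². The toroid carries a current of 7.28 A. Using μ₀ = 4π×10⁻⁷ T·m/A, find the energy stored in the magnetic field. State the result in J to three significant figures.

L = μ₀μᵣN²A/(2πR) = (4π×10⁻⁷)(2620)(2140)²(5.800×10^-4)/(2π×0.128) = 10.87 H.
U = ½LI² = ½(10.87)(7.28)² = 288.1 J.

U ≈ 288 J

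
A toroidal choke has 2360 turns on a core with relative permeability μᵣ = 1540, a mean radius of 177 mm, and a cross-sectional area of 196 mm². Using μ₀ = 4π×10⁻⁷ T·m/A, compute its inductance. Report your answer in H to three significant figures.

For a thin toroid, L = μ₀μᵣN²A/(2πR).
L = (4π×10⁻⁷)(1540)(2360)²(1.960×10^-4) / (2π×0.177 m) = 1.9 H.

L ≈ 1.90 H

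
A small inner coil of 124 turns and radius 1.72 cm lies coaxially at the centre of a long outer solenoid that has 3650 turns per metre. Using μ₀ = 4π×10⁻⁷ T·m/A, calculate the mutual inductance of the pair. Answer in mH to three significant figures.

The outer solenoid produces a uniform field B₁ = μ₀n₁I₁ across the inner coil,
so the flux linkage is N₂Φ = N₂B₁A₂ = μ₀n₁N₂A₂·I₁, giving M = μ₀n₁N₂A₂.
A₂ = πr² = π(1.720×10^-2 m)² = 9.294×10^-4 m².
M = (4π×10⁻⁷)(3650)(124)(9.294×10^-4) = 5.286×10^-4 H.

M ≈ 0.529 mH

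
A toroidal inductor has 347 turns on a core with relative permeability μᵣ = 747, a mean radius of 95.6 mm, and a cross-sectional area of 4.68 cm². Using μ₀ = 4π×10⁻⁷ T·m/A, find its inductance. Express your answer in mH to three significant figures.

L ≈ 88.1 mH

For a thin toroid, L = μ₀μᵣN²A/(2πR).
L = (4π×10⁻⁷)(747)(347)²(4.680×10^-4) / (2π×9.560×10^-2 m) = 8.806×10^-2 H.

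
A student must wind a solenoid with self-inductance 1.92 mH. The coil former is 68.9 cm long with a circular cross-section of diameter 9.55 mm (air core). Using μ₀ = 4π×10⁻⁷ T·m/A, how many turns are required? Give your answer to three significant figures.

A = π(d/2)² = π(4.775×10^-3 m)² = 7.163×10^-5 m².
From L = μ₀N²A/ℓ, N = √(Lℓ / (μ₀A)).
N = √[(1.920×10^-3)(0.689) / ((4π×10⁻⁷)×7.163×10^-5)] = √(1.470×10^7) ≈ 3833.6.

N ≈ 3830 turns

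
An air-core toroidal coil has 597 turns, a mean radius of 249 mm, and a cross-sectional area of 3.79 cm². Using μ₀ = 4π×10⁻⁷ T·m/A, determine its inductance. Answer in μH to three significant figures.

L ≈ 108 μH

For a thin toroid, L = μ₀N²A/(2πR).
L = (4π×10⁻⁷)(597)²(3.790×10^-4) / (2π×0.249 m) = 1.08497×10^-4 H.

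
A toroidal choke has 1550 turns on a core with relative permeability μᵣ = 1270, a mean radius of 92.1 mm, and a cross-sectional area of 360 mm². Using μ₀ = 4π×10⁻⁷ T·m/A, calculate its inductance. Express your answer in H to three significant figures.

L ≈ 2.39 H

For a thin toroid, L = μ₀μᵣN²A/(2πR).
L = (4π×10⁻⁷)(1270)(1550)²(3.600×10^-4) / (2π×9.210×10^-2 m) = 2.385 H.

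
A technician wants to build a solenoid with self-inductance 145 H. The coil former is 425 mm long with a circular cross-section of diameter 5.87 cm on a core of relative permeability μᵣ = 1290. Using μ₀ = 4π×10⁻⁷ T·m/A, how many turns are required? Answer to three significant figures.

A = π(d/2)² = π(2.935×10^-2 m)² = 2.706×10^-3 m².
From L = μ₀μᵣN²A/ℓ, N = √(Lℓ / (μ₀μᵣA)).
N = √[(145)(0.425) / ((4π×10⁻⁷)(1290)×2.706×10^-3)] = √(1.4047×10^7) ≈ 3748.0.

N ≈ 3750 turns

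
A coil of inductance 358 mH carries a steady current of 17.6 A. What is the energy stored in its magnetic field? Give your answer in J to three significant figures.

Stored magnetic energy: U = ½LI².
U = ½(0.358 H)(17.6 A)² = 55.447 J.

U ≈ 55.4 J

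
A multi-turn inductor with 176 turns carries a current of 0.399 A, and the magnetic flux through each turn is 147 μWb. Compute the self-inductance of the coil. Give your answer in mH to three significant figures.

Self-inductance is defined by L = NΦ_B/I (flux linkage over current).
L = (176)(1.470×10^-4 Wb)/(0.399 A) = 6.484×10^-2 H.

L ≈ 64.8 mH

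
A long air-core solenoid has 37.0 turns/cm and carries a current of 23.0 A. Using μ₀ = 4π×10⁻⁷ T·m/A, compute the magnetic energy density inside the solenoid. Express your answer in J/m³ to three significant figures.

u ≈ 4550 J/m³

B = μ₀nI = (4π×10⁻⁷)(3.700×10^3)(23.0) = 0.1069 T.
u = B²/(2μ₀) = (0.1069)²/(2×4π×10⁻⁷) = 4.550×10^3 J/m³.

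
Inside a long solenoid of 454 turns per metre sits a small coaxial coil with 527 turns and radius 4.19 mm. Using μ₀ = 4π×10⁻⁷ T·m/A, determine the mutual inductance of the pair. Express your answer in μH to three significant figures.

The outer solenoid produces a uniform field B₁ = μ₀n₁I₁ across the inner coil,
so the flux linkage is N₂Φ = N₂B₁A₂ = μ₀n₁N₂A₂·I₁, giving M = μ₀n₁N₂A₂.
A₂ = πr² = π(4.190×10^-3 m)² = 5.515×10^-5 m².
M = (4π×10⁻⁷)(454)(527)(5.515×10^-5) = 1.658×10^-5 H.

M ≈ 16.6 μH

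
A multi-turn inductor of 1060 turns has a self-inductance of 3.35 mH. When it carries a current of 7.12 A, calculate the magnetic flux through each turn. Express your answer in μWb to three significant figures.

From L = NΦ_B/I, the flux per turn is Φ_B = LI/N.
Φ_B = (3.350×10^-3 H)(7.12 A)/1060 = 2.250×10^-5 Wb.

Φ_B ≈ 22.5 μWb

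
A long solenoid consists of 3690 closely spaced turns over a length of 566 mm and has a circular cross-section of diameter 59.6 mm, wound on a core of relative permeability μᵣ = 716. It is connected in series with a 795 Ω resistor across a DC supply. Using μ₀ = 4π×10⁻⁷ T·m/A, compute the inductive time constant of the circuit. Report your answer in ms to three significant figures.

A = π(d/2)² = π(2.980×10^-2 m)² = 2.790×10^-3 m².
L = μ₀μᵣN²A/ℓ = (4π×10⁻⁷)(716)(3690)²(2.790×10^-3)/(0.566) = 60.39 H.
τ = L/R = (60.39)/(795) = 7.596×10^-2 s.

τ ≈ 76.0 ms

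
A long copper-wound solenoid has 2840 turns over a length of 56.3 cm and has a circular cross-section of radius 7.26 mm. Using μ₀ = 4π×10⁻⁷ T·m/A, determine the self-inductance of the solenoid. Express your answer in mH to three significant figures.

A = πr² = π(7.260×10^-3 m)² = 1.656×10^-4 m².
For a long solenoid, L = μ₀N²A/ℓ.
L = (4π×10⁻⁷)(2840)²(1.656×10^-4)/(0.563 m) = 2.981×10^-3 H.

L ≈ 2.98 mH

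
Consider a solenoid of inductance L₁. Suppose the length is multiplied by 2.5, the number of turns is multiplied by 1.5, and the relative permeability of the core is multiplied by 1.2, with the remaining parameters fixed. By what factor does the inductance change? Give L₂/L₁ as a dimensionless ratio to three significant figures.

L₂/L₁ = 1.08

For a solenoid, L ∝ μᵣN²A/ℓ.
L₂/L₁ = (2.5)^-1 × (1.5)^2 × (1.2) = 1.08.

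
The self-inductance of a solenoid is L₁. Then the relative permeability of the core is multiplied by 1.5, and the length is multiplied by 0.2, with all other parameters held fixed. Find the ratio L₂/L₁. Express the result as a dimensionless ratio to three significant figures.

For a solenoid, L ∝ μᵣN²A/ℓ.
L₂/L₁ = (1.5) × (0.2)^-1 = 7.50.

L₂/L₁ = 7.50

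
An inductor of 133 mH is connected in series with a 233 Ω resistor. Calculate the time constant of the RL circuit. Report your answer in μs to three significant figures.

τ = L/R = (0.133 H)/(233 Ω) = 5.708×10^-4 s.

τ ≈ 571 μs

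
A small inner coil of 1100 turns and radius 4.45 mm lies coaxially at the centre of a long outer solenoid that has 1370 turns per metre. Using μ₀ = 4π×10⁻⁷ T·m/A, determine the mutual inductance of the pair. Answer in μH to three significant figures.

The outer solenoid produces a uniform field B₁ = μ₀n₁I₁ across the inner coil,
so the flux linkage is N₂Φ = N₂B₁A₂ = μ₀n₁N₂A₂·I₁, giving M = μ₀n₁N₂A₂.
A₂ = πr² = π(4.450×10^-3 m)² = 6.221×10^-5 m².
M = (4π×10⁻⁷)(1370)(1100)(6.221×10^-5) = 1.178×10^-4 H.

M ≈ 118 μH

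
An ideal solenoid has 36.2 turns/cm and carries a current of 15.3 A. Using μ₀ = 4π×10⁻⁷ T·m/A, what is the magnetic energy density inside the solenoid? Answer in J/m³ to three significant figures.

u ≈ 1930 J/m³

B = μ₀nI = (4π×10⁻⁷)(3.620×10^3)(15.3) = 6.960×10^-2 T.
u = B²/(2μ₀) = (6.960×10^-2)²/(2×4π×10⁻⁷) = 1.927×10^3 J/m³.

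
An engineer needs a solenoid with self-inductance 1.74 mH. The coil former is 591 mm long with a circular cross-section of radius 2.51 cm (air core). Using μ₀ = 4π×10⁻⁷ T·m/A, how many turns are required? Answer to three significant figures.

A = πr² = π(2.510×10^-2 m)² = 1.979×10^-3 m².
From L = μ₀N²A/ℓ, N = √(Lℓ / (μ₀A)).
N = √[(1.740×10^-3)(0.591) / ((4π×10⁻⁷)×1.979×10^-3)] = √(4.1346×10^5) ≈ 643.0.

N ≈ 643 turns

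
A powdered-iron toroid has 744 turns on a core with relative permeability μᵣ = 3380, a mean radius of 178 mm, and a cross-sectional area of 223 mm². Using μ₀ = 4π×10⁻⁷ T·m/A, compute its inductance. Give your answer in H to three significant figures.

For a thin toroid, L = μ₀μᵣN²A/(2πR).
L = (4π×10⁻⁷)(3380)(744)²(2.230×10^-4) / (2π×0.178 m) = 0.4688 H.

L ≈ 0.469 H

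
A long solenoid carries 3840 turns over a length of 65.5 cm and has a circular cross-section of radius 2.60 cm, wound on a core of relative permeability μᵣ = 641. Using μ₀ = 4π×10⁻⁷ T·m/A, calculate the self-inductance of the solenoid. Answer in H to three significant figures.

L ≈ 38.5 H

A = πr² = π(2.600×10^-2 m)² = 2.124×10^-3 m².
For a long solenoid, L = μ₀μᵣN²A/ℓ.
L = (4π×10⁻⁷)(641)(3840)²(2.124×10^-3)/(0.655 m) = 38.51 H.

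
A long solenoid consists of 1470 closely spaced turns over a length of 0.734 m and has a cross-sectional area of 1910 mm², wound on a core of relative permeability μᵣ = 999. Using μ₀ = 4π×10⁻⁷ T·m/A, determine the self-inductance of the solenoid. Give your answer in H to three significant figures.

A = 1910 mm² = 1.910×10^-3 m².
For a long solenoid, L = μ₀μᵣN²A/ℓ.
L = (4π×10⁻⁷)(999)(1470)²(1.910×10^-3)/(0.734 m) = 7.059 H.

L ≈ 7.06 H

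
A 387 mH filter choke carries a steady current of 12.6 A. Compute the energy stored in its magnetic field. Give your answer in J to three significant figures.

U ≈ 30.7 J

Stored magnetic energy: U = ½LI².
U = ½(0.387 H)(12.6 A)² = 30.72 J.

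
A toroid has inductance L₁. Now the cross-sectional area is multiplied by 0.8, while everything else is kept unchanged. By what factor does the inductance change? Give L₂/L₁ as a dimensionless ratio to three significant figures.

L₂/L₁ = 0.800

For a toroid, L ∝ μᵣN²A/R.
L₂/L₁ = (0.8) = 0.800.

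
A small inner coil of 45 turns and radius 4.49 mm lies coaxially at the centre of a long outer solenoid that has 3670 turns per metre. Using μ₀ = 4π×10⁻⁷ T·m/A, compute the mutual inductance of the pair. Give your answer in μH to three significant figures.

M ≈ 13.1 μH

The outer solenoid produces a uniform field B₁ = μ₀n₁I₁ across the inner coil,
so the flux linkage is N₂Φ = N₂B₁A₂ = μ₀n₁N₂A₂·I₁, giving M = μ₀n₁N₂A₂.
A₂ = πr² = π(4.490×10^-3 m)² = 6.333×10^-5 m².
M = (4π×10⁻⁷)(3670)(45)(6.333×10^-5) = 1.314×10^-5 H.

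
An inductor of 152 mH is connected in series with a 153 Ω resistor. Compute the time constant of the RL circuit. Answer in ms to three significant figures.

τ ≈ 0.993 ms

τ = L/R = (0.152 H)/(153 Ω) = 9.9346×10^-4 s.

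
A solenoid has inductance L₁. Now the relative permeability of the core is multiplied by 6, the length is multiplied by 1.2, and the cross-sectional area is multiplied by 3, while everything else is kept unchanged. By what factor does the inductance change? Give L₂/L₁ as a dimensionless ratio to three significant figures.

L₂/L₁ = 15.0

For a solenoid, L ∝ μᵣN²A/ℓ.
L₂/L₁ = (6) × (1.2)^-1 × (3) = 15.0.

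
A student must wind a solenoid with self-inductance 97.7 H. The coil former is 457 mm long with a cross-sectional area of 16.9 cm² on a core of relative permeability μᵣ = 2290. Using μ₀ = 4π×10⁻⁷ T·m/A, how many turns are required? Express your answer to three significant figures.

N ≈ 3030 turns

A = 16.9 cm² = 1.690×10^-3 m².
From L = μ₀μᵣN²A/ℓ, N = √(Lℓ / (μ₀μᵣA)).
N = √[(97.7)(0.457) / ((4π×10⁻⁷)(2290)×1.690×10^-3)] = √(9.181×10^6) ≈ 3030.0.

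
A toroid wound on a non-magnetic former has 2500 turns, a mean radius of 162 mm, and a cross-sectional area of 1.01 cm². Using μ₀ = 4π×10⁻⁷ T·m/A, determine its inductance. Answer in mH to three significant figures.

L ≈ 0.779 mH

For a thin toroid, L = μ₀N²A/(2πR).
L = (4π×10⁻⁷)(2500)²(1.010×10^-4) / (2π×0.162 m) = 7.793×10^-4 H.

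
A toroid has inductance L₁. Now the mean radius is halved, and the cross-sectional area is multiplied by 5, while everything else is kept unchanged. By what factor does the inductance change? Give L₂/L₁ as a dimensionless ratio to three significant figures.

For a toroid, L ∝ μᵣN²A/R.
L₂/L₁ = (0.5)^-1 × (5) = 10.0.

L₂/L₁ = 10.0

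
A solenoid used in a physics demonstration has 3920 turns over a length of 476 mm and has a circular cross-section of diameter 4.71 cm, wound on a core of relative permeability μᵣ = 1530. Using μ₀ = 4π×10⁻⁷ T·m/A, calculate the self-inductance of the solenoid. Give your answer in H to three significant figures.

L ≈ 108 H

A = π(d/2)² = π(2.355×10^-2 m)² = 1.742×10^-3 m².
For a long solenoid, L = μ₀μᵣN²A/ℓ.
L = (4π×10⁻⁷)(1530)(3920)²(1.742×10^-3)/(0.476 m) = 108.1 H.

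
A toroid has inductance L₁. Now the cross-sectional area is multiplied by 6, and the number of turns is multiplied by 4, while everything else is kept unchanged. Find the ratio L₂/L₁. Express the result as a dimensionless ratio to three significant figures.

For a toroid, L ∝ μᵣN²A/R.
L₂/L₁ = (6) × (4)^2 = 96.0.

L₂/L₁ = 96.0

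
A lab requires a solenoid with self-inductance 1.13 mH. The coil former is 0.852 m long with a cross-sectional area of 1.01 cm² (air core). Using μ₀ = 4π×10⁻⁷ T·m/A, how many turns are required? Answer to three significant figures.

N ≈ 2750 turns

A = 1.01 cm² = 1.010×10^-4 m².
From L = μ₀N²A/ℓ, N = √(Lℓ / (μ₀A)).
N = √[(1.130×10^-3)(0.852) / ((4π×10⁻⁷)×1.010×10^-4)] = √(7.586×10^6) ≈ 2754.2.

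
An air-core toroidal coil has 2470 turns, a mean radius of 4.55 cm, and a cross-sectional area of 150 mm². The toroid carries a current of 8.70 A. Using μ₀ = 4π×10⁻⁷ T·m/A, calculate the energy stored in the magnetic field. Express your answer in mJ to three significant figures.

L = μ₀N²A/(2πR) = (4π×10⁻⁷)(2470)²(1.500×10^-4)/(2π×4.550×10^-2) = 4.023×10^-3 H.
U = ½LI² = ½(4.023×10^-3)(8.70)² = 0.1522 J.

U ≈ 152 mJ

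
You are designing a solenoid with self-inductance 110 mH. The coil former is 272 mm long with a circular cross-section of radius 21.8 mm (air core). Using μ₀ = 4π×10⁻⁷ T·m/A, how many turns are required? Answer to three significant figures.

A = πr² = π(2.180×10^-2 m)² = 1.493×10^-3 m².
From L = μ₀N²A/ℓ, N = √(Lℓ / (μ₀A)).
N = √[(0.11)(0.272) / ((4π×10⁻⁷)×1.493×10^-3)] = √(1.5947×10^7) ≈ 3993.4.

N ≈ 3990 turns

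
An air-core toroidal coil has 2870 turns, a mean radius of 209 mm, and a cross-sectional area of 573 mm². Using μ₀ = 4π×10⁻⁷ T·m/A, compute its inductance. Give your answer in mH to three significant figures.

L ≈ 4.52 mH

For a thin toroid, L = μ₀N²A/(2πR).
L = (4π×10⁻⁷)(2870)²(5.730×10^-4) / (2π×0.209 m) = 4.517×10^-3 H.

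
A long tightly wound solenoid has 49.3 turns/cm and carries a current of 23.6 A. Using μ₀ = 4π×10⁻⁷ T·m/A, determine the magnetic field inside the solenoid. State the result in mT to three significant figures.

Inside a long solenoid, B = μ₀nI.
B = (4π×10⁻⁷)(4.930×10^3 m⁻¹)(23.6 A) = 0.1462 T.

B ≈ 146 mT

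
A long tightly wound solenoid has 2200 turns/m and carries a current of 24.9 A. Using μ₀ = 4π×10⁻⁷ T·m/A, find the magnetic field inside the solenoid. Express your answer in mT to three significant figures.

B ≈ 68.8 mT

Inside a long solenoid, B = μ₀nI.
B = (4π×10⁻⁷)(2.200×10^3 m⁻¹)(24.9 A) = 6.884×10^-2 T.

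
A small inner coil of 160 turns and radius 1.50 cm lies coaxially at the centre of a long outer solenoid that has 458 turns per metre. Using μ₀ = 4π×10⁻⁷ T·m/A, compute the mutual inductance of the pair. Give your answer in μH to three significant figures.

M ≈ 65.1 μH

The outer solenoid produces a uniform field B₁ = μ₀n₁I₁ across the inner coil,
so the flux linkage is N₂Φ = N₂B₁A₂ = μ₀n₁N₂A₂·I₁, giving M = μ₀n₁N₂A₂.
A₂ = πr² = π(1.500×10^-2 m)² = 7.069×10^-4 m².
M = (4π×10⁻⁷)(458)(160)(7.069×10^-4) = 6.509×10^-5 H.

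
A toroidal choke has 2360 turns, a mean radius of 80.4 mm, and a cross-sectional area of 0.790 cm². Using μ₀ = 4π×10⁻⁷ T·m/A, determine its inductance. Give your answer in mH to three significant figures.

For a thin toroid, L = μ₀N²A/(2πR).
L = (4π×10⁻⁷)(2360)²(7.900×10^-5) / (2π×8.040×10^-2 m) = 1.0945×10^-3 H.

L ≈ 1.09 mH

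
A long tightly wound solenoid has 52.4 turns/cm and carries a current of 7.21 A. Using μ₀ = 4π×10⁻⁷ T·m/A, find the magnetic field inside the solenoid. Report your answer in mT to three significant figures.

Inside a long solenoid, B = μ₀nI.
B = (4π×10⁻⁷)(5.240×10^3 m⁻¹)(7.21 A) = 4.748×10^-2 T.

B ≈ 47.5 mT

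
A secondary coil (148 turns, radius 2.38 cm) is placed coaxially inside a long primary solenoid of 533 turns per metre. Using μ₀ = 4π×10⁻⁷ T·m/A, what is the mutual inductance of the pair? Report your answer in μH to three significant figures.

The outer solenoid produces a uniform field B₁ = μ₀n₁I₁ across the inner coil,
so the flux linkage is N₂Φ = N₂B₁A₂ = μ₀n₁N₂A₂·I₁, giving M = μ₀n₁N₂A₂.
A₂ = πr² = π(2.380×10^-2 m)² = 1.780×10^-3 m².
M = (4π×10⁻⁷)(533)(148)(1.780×10^-3) = 1.764×10^-4 H.

M ≈ 176 μH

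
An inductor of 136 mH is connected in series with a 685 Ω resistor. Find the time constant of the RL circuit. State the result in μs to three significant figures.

τ = L/R = (0.136 H)/(685 Ω) = 1.985×10^-4 s.

τ ≈ 199 μs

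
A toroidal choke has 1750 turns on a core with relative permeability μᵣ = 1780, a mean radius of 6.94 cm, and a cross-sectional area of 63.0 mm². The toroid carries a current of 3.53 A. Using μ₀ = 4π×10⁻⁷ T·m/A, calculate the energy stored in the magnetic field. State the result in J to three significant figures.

U ≈ 6.17 J

L = μ₀μᵣN²A/(2πR) = (4π×10⁻⁷)(1780)(1750)²(6.300×10^-5)/(2π×6.940×10^-2) = 0.9897 H.
U = ½LI² = ½(0.9897)(3.53)² = 6.166 J.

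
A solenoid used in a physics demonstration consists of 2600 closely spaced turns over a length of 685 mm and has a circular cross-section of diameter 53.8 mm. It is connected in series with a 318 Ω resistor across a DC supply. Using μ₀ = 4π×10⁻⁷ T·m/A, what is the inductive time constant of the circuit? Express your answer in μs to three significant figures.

τ ≈ 88.7 μs

A = π(d/2)² = π(2.690×10^-2 m)² = 2.273×10^-3 m².
L = μ₀N²A/ℓ = (4π×10⁻⁷)(2600)²(2.273×10^-3)/(0.685) = 2.819×10^-2 H.
τ = L/R = (2.819×10^-2)/(318) = 8.865×10^-5 s.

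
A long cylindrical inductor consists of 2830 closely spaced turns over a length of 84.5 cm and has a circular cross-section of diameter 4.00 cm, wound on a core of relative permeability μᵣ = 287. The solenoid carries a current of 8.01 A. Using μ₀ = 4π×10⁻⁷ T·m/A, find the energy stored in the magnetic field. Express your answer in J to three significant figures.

A = π(d/2)² = π(2.000×10^-2 m)² = 1.257×10^-3 m².
L = μ₀μᵣN²A/ℓ = (4π×10⁻⁷)(287)(2830)²(1.257×10^-3)/(0.845) = 4.296 H.
U = ½LI² = ½(4.296)(8.01)² = 137.8 J.

U ≈ 138 J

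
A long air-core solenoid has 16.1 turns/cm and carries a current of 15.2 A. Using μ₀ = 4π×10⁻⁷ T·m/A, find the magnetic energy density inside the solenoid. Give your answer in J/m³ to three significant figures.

B = μ₀nI = (4π×10⁻⁷)(1.610×10^3)(15.2) = 3.075×10^-2 T.
u = B²/(2μ₀) = (3.075×10^-2)²/(2×4π×10⁻⁷) = 376.3 J/m³.

u ≈ 376 J/m³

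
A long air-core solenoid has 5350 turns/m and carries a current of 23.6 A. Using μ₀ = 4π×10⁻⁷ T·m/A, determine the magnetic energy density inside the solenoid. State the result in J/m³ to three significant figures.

B = μ₀nI = (4π×10⁻⁷)(5.350×10^3)(23.6) = 0.1587 T.
u = B²/(2μ₀) = (0.1587)²/(2×4π×10⁻⁷) = 1.002×10^4 J/m³.

u ≈ 10000 J/m³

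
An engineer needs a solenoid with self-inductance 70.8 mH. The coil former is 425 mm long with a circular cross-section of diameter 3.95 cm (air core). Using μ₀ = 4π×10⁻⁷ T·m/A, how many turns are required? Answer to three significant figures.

N ≈ 4420 turns

A = π(d/2)² = π(1.975×10^-2 m)² = 1.225×10^-3 m².
From L = μ₀N²A/ℓ, N = √(Lℓ / (μ₀A)).
N = √[(7.080×10^-2)(0.425) / ((4π×10⁻⁷)×1.225×10^-3)] = √(1.954×10^7) ≈ 4420.4.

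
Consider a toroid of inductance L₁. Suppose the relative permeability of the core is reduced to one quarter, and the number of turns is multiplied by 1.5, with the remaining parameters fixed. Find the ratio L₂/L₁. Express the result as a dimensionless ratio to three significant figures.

For a toroid, L ∝ μᵣN²A/R.
L₂/L₁ = (0.25) × (1.5)^2 = 0.563.

L₂/L₁ = 0.563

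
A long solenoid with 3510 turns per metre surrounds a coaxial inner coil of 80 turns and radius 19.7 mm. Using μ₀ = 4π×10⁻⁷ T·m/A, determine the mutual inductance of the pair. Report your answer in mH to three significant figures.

The outer solenoid produces a uniform field B₁ = μ₀n₁I₁ across the inner coil,
so the flux linkage is N₂Φ = N₂B₁A₂ = μ₀n₁N₂A₂·I₁, giving M = μ₀n₁N₂A₂.
A₂ = πr² = π(1.970×10^-2 m)² = 1.219×10^-3 m².
M = (4π×10⁻⁷)(3510)(80)(1.219×10^-3) = 4.302×10^-4 H.

M ≈ 0.430 mH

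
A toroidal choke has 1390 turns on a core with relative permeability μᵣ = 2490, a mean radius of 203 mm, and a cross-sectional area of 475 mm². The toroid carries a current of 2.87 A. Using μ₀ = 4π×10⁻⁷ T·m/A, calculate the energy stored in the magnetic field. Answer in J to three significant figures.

U ≈ 9.27 J

L = μ₀μᵣN²A/(2πR) = (4π×10⁻⁷)(2490)(1390)²(4.750×10^-4)/(2π×0.203) = 2.251 H.
U = ½LI² = ½(2.251)(2.87)² = 9.272 J.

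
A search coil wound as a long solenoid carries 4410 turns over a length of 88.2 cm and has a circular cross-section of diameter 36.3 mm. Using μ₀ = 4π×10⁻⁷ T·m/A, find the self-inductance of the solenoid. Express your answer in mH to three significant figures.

A = π(d/2)² = π(1.815×10^-2 m)² = 1.0349×10^-3 m².
For a long solenoid, L = μ₀N²A/ℓ.
L = (4π×10⁻⁷)(4410)²(1.0349×10^-3)/(0.882 m) = 2.868×10^-2 H.

L ≈ 28.7 mH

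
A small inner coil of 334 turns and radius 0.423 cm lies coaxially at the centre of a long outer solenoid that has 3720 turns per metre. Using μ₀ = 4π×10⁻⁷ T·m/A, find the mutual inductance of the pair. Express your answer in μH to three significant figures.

M ≈ 87.8 μH

The outer solenoid produces a uniform field B₁ = μ₀n₁I₁ across the inner coil,
so the flux linkage is N₂Φ = N₂B₁A₂ = μ₀n₁N₂A₂·I₁, giving M = μ₀n₁N₂A₂.
A₂ = πr² = π(4.230×10^-3 m)² = 5.621×10^-5 m².
M = (4π×10⁻⁷)(3720)(334)(5.621×10^-5) = 8.777×10^-5 H.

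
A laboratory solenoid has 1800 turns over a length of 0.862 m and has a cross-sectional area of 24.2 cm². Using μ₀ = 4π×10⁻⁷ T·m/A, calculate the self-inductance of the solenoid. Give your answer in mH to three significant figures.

L ≈ 11.4 mH

A = 24.2 cm² = 2.420×10^-3 m².
For a long solenoid, L = μ₀N²A/ℓ.
L = (4π×10⁻⁷)(1800)²(2.420×10^-3)/(0.862 m) = 1.143×10^-2 H.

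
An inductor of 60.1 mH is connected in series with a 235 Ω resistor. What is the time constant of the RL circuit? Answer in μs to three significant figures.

τ = L/R = (6.010×10^-2 H)/(235 Ω) = 2.557×10^-4 s.

τ ≈ 256 μs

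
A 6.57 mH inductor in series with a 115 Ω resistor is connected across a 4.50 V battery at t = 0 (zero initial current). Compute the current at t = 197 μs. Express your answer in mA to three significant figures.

τ = L/R = 6.570×10^-3/115 = 5.713×10^-5 s; final current I_∞ = ε/R = 4.50/115 = 3.913×10^-2 A.
I(t) = I_∞(1 − e^(−t/τ)) with t/τ = 3.448.
I = (3.913×10^-2)(1 − e^(−3.448)) = 3.789×10^-2 A.

I ≈ 37.9 mA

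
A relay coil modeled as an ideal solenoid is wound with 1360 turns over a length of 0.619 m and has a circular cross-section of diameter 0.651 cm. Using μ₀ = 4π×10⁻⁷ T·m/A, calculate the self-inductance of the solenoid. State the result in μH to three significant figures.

L ≈ 125 μH

A = π(d/2)² = π(3.255×10^-3 m)² = 3.329×10^-5 m².
For a long solenoid, L = μ₀N²A/ℓ.
L = (4π×10⁻⁷)(1360)²(3.329×10^-5)/(0.619 m) = 1.250×10^-4 H.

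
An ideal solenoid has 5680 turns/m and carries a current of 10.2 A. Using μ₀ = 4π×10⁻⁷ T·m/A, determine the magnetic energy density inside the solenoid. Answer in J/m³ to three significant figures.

u ≈ 2110 J/m³

B = μ₀nI = (4π×10⁻⁷)(5.680×10^3)(10.2) = 7.280×10^-2 T.
u = B²/(2μ₀) = (7.280×10^-2)²/(2×4π×10⁻⁷) = 2.109×10^3 J/m³.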